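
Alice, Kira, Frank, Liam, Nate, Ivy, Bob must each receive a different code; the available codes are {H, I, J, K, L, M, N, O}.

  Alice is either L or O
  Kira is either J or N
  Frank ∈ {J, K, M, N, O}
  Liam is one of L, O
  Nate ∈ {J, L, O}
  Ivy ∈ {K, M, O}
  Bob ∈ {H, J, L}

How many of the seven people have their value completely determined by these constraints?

The 7 variables draw from only 7 values {H, J, K, L, M, N, O}, so each is used; only Bob can be H, hence Bob = H.
The 2 variables Alice and Liam are confined to {L, O}, which locks those values in; drop them from Frank, Nate, Ivy.
That leaves Nate = J. Remove J from Kira, Frank.
Kira has just one choice, so Kira = N. Eliminate N elsewhere: Frank.
Determined: Kira=N, Nate=J, Bob=H. The other people each still have more than one consistent value. That makes 3.

3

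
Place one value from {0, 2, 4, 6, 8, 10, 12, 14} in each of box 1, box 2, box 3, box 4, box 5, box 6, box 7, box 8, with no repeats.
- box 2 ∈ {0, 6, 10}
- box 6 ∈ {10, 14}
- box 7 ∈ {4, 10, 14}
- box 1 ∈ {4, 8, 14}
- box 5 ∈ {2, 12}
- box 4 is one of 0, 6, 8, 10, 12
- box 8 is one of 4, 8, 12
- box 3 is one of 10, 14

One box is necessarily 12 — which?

box 8

The 8 variables draw from only 8 values {0, 2, 4, 6, 8, 10, 12, 14}, so each is used; only box 5 can be 2, hence box 5 = 2.
The 2 variables box 3 and box 6 are confined to {10, 14}, which locks those values in; drop them from box 1, box 2, box 4, box 7.
box 7 has just one choice, so box 7 = 4. So box 1, box 8 can't be 4.
That leaves box 1 = 8. Remove 8 from box 4, box 8.
So 12 goes to box 8.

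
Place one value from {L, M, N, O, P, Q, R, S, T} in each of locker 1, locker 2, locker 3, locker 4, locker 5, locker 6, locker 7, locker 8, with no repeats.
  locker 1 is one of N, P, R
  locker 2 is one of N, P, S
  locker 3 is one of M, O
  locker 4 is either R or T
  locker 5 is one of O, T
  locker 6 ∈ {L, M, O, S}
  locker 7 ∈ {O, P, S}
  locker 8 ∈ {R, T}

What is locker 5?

O

Among the 8 variables, L fits only locker 6 (and all 8 values in {L, M, N, O, P, R, S, T} must be used), so locker 6 = L.
The 7 still-open variables draw from only 7 values {M, N, O, P, R, S, T}, so each is used; only locker 3 can be M, hence locker 3 = M.
locker 4 and locker 8 share exactly the 2 values {R, T}; by pigeonhole those values go to them, so strike R, T from locker 1, locker 5.
So locker 5 = O.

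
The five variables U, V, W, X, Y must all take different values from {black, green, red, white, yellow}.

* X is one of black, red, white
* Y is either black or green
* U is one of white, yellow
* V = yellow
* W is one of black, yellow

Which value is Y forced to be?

V must be yellow (only option left). Eliminate yellow elsewhere: U, W.
That leaves W = black. Remove black from X, Y.
So Y = green.

green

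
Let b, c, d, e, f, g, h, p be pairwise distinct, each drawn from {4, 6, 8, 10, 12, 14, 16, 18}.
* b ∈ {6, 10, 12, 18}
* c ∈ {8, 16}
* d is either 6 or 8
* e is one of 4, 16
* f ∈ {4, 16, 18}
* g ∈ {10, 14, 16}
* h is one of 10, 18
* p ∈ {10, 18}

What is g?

14

Among the 8 variables, 12 fits only b (and all 8 values in {4, 6, 8, 10, 12, 14, 16, 18} must be used), so b = 12.
Among the 7 still-open variables, 6 fits only d (and all 7 values in {4, 6, 8, 10, 14, 16, 18} must be used), so d = 6.
The 6 still-open variables draw from only 6 values {4, 8, 10, 14, 16, 18}, so each is used; only c can be 8, hence c = 8.
The 5 still-open variables draw from only 5 values {4, 10, 14, 16, 18}, so each is used; only g can be 14, hence g = 14.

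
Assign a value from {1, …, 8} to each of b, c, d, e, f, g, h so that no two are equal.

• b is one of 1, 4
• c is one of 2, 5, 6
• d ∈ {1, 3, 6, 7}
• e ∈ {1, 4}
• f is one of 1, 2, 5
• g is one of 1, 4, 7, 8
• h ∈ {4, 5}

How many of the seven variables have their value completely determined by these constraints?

b and e between them cover only {1, 4} — a naked pair. Remove those values from d, f, g, h.
h's domain is down to {5}, so h = 5. Remove 5 from c, f.
That leaves f = 2. So c can't be 2.
c has just one choice, so c = 6. So d can't be 6.
Determined: c=6, f=2, h=5. The other variables each still have more than one consistent value. That makes 3.

3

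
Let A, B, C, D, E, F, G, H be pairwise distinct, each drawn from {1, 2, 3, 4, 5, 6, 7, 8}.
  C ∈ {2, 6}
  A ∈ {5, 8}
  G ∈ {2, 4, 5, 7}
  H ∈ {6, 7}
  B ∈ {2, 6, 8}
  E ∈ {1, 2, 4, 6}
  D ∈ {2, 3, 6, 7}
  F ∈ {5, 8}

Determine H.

The 8 variables together cover exactly {1, 2, 3, 4, 5, 6, 7, 8} — 8 values for 8 variables — and 1 appears only in E's list, so E = 1.
The 7 still-open variables draw from only 7 values {2, 3, 4, 5, 6, 7, 8}, so each is used; only D can be 3, hence D = 3.
Among the 6 still-open variables, 4 fits only G (and all 6 values in {2, 4, 5, 6, 7, 8} must be used), so G = 4.
The 5 still-open variables draw from only 5 values {2, 5, 6, 7, 8}, so each is used; only H can be 7, hence H = 7.

7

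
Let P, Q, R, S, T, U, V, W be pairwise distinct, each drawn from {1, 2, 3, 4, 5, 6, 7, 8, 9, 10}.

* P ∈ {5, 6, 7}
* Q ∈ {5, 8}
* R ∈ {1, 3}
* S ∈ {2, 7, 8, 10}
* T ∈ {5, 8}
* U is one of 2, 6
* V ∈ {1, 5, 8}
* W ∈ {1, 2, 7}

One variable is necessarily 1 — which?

V

Among the 8 variables, 3 fits only R (and all 8 values in {1, 2, 3, 5, 6, 7, 8, 10} must be used), so R = 3.
The 7 still-open variables draw from only 7 values {1, 2, 5, 6, 7, 8, 10}, so each is used; only S can be 10, hence S = 10.
The 2 variables Q and T are confined to {5, 8}, which locks those values in; drop them from P, V.
So 1 goes to V.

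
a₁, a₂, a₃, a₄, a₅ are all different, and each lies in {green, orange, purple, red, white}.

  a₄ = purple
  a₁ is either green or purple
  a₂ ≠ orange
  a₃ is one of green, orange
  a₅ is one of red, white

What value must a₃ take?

orange

a₄'s domain is down to {purple}, so a₄ = purple. So a₁, a₂ can't be purple.
That leaves a₁ = green. So a₂, a₃ can't be green.
So a₃ = orange.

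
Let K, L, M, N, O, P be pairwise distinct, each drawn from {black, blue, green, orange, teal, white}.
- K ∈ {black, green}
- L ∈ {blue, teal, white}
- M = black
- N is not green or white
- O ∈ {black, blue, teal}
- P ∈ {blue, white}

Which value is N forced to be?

orange

M's domain is down to {black}, so M = black. So K, N, O can't be black.
That leaves K = green.
Among the 4 still-open variables, orange fits only N (and all 4 values in {blue, orange, teal, white} must be used), so N = orange.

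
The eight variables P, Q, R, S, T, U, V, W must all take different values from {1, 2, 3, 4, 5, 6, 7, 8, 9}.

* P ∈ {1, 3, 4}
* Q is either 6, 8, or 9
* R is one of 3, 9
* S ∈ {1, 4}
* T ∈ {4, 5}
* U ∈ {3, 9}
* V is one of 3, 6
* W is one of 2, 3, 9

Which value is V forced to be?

The 8 variables draw from only 8 values {1, 2, 3, 4, 5, 6, 8, 9}, so each is used; only W can be 2, hence W = 2.
The 7 still-open variables together cover exactly {1, 3, 4, 5, 6, 8, 9} — 7 values for 7 variables — and 5 appears only in T's list, so T = 5.
The 6 still-open variables together cover exactly {1, 3, 4, 6, 8, 9} — 6 values for 6 variables — and 8 appears only in Q's list, so Q = 8.
Among the 5 still-open variables, 6 fits only V (and all 5 values in {1, 3, 4, 6, 9} must be used), so V = 6.

6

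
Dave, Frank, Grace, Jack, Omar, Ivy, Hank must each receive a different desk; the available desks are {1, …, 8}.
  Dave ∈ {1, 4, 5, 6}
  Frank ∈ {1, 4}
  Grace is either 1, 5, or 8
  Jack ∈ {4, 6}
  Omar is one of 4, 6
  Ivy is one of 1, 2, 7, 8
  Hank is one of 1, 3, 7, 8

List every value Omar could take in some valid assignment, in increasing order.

4, 6

The 2 variables Jack and Omar are confined to {4, 6}, which locks those values in; drop them from Dave, Frank.
Frank's domain is down to {1}, so Frank = 1. Remove 1 from Dave, Grace, Ivy, Hank.
That leaves Dave = 5. Strike 5 from Grace.
That leaves Grace = 8. So Ivy, Hank can't be 8.
No further eliminations apply; Omar can still be any of 4, 6.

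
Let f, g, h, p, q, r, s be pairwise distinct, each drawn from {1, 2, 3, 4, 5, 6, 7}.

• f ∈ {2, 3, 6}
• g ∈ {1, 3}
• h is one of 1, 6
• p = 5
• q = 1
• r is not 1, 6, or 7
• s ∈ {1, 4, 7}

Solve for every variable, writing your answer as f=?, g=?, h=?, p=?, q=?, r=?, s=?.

p must be 5 (only option left). Eliminate 5 elsewhere: r.
q's domain is down to {1}, so q = 1. So g, h, s can't be 1.
g must be 3 (only option left). Strike 3 from f, r.
h's domain is down to {6}, so h = 6. So f can't be 6.
That leaves f = 2. So r can't be 2.
r's domain is down to {4}, so r = 4. Strike 4 from s.
s must be 7 (only option left).

f=2, g=3, h=6, p=5, q=1, r=4, s=7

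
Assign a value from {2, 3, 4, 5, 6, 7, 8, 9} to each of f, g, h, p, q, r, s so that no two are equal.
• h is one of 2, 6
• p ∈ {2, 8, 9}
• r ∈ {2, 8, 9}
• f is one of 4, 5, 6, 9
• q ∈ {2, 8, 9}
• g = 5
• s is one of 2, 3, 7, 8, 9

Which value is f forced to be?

4

g's domain is down to {5}, so g = 5. Eliminate 5 elsewhere: f.
p, q, r between them cover only {2, 8, 9} — a naked triple. Remove those values from f, h, s.
h must be 6 (only option left). Eliminate 6 elsewhere: f.
So f = 4.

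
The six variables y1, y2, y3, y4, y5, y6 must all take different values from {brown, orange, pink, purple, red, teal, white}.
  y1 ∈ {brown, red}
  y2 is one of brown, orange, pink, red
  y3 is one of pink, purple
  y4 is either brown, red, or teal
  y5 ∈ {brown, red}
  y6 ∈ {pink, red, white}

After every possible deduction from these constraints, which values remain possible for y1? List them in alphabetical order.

y1 and y5 between them cover only {brown, red} — a naked pair. Remove those values from y2, y4, y6.
y4 must be teal (only option left).
No further eliminations apply; y1 can still be any of brown, red.

brown, red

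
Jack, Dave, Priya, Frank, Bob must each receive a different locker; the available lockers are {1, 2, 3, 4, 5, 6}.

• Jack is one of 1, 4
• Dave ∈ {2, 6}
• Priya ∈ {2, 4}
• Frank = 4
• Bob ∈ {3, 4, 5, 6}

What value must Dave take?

6

Frank must be 4 (only option left). Strike 4 from Jack, Priya, Bob.
Jack must be 1 (only option left).
Priya's domain is down to {2}, so Priya = 2. Eliminate 2 elsewhere: Dave.
So Dave = 6.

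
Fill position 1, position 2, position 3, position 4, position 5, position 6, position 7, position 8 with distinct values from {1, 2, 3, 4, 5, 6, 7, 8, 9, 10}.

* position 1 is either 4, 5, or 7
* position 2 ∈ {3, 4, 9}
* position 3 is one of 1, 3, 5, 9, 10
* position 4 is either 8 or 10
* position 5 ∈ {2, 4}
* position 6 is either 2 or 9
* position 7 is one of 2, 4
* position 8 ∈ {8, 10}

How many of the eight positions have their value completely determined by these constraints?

position 4 and position 8 between them cover only {8, 10} — a naked pair. Remove those values from position 3.
position 5 and position 7 share exactly the 2 values {2, 4}; by pigeonhole those values go to them, so strike 2, 4 from position 1, position 2, position 6.
That leaves position 6 = 9. So position 2, position 3 can't be 9.
position 2 has just one choice, so position 2 = 3. So position 3 can't be 3.
Determined: position 2=3, position 6=9. The other positions each still have more than one consistent value. That makes 2.

2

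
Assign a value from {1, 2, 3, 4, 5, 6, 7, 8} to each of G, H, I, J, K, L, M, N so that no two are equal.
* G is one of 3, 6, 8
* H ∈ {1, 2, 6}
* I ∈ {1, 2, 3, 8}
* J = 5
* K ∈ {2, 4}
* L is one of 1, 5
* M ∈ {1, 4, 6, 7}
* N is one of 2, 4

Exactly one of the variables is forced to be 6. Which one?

H

J has just one choice, so J = 5. Remove 5 from L.
L's domain is down to {1}, so L = 1. Strike 1 from H, I, M.
The 6 still-open variables together cover exactly {2, 3, 4, 6, 7, 8} — 6 values for 6 variables — and 7 appears only in M's list, so M = 7.
K and N between them cover only {2, 4} — a naked pair. Remove those values from H, I.
So 6 goes to H.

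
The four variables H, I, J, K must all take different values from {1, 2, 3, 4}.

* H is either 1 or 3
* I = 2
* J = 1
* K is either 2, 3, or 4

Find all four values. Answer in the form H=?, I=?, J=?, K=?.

H=3, I=2, J=1, K=4

I has just one choice, so I = 2. Eliminate 2 elsewhere: K.
J's domain is down to {1}, so J = 1. Strike 1 from H.
H's domain is down to {3}, so H = 3. Eliminate 3 elsewhere: K.
K's domain is down to {4}, so K = 4.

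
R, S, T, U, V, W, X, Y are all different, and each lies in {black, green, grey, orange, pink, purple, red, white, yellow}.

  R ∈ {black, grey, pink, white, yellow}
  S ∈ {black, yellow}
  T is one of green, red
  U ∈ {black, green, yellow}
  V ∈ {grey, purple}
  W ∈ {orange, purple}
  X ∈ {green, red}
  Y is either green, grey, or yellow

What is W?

T and X between them cover only {green, red} — a naked pair. Remove those values from U, Y.
S and U share exactly the 2 values {black, yellow}; by pigeonhole those values go to them, so strike black, yellow from R, Y.
Y's domain is down to {grey}, so Y = grey. Remove grey from R, V.
V must be purple (only option left). Eliminate purple elsewhere: W.
So W = orange.

orange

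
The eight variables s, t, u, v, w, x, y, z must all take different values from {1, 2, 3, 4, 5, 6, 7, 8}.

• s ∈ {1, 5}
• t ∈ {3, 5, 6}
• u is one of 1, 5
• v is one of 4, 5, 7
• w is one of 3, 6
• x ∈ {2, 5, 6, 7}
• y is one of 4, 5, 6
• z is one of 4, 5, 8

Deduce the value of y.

Among the 8 variables, 2 fits only x (and all 8 values in {1, 2, 3, 4, 5, 6, 7, 8} must be used), so x = 2.
The 7 still-open variables draw from only 7 values {1, 3, 4, 5, 6, 7, 8}, so each is used; only v can be 7, hence v = 7.
The 6 still-open variables draw from only 6 values {1, 3, 4, 5, 6, 8}, so each is used; only z can be 8, hence z = 8.
Among the 5 still-open variables, 4 fits only y (and all 5 values in {1, 3, 4, 5, 6} must be used), so y = 4.

4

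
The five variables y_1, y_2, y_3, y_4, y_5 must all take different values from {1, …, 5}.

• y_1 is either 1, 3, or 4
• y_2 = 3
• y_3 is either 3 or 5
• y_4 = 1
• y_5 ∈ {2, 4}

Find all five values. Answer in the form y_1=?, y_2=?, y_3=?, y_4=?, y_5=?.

y_2's domain is down to {3}, so y_2 = 3. Strike 3 from y_1, y_3.
That leaves y_3 = 5.
y_4's domain is down to {1}, so y_4 = 1. Strike 1 from y_1.
That leaves y_1 = 4. Remove 4 from y_5.
y_5 has just one choice, so y_5 = 2.

y_1=4, y_2=3, y_3=5, y_4=1, y_5=2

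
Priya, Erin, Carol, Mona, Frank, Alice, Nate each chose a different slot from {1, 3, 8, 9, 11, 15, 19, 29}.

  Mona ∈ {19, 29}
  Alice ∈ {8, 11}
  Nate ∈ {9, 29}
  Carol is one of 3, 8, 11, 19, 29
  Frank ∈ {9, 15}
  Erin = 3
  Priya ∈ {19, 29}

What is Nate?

9

Erin's domain is down to {3}, so Erin = 3. Remove 3 from Carol.
The 6 still-open variables draw from only 6 values {8, 9, 11, 15, 19, 29}, so each is used; only Frank can be 15, hence Frank = 15.
The 5 still-open variables draw from only 5 values {8, 9, 11, 19, 29}, so each is used; only Nate can be 9, hence Nate = 9.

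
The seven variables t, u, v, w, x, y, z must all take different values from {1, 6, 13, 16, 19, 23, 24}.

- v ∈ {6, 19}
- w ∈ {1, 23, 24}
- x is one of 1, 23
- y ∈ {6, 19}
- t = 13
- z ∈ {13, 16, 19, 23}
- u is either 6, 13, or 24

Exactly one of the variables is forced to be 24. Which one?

u

t's domain is down to {13}, so t = 13. Remove 13 from u, z.
The 6 still-open variables together cover exactly {1, 6, 16, 19, 23, 24} — 6 values for 6 variables — and 16 appears only in z's list, so z = 16.
The 2 variables v and y are confined to {6, 19}, which locks those values in; drop them from u.
So 24 goes to u.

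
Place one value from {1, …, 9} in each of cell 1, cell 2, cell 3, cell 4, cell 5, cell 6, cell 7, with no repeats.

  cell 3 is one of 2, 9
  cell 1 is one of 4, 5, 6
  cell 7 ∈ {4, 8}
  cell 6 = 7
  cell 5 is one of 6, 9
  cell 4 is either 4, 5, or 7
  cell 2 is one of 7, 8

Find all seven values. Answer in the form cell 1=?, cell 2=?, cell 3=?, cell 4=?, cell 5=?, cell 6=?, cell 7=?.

cell 6 must be 7 (only option left). Strike 7 from cell 2, cell 4.
cell 2 must be 8 (only option left). So cell 7 can't be 8.
cell 7 has just one choice, so cell 7 = 4. Strike 4 from cell 1, cell 4.
cell 4 must be 5 (only option left). Eliminate 5 elsewhere: cell 1.
cell 1's domain is down to {6}, so cell 1 = 6. Strike 6 from cell 5.
That leaves cell 5 = 9. So cell 3 can't be 9.
That leaves cell 3 = 2.

cell 1=6, cell 2=8, cell 3=2, cell 4=5, cell 5=9, cell 6=7, cell 7=4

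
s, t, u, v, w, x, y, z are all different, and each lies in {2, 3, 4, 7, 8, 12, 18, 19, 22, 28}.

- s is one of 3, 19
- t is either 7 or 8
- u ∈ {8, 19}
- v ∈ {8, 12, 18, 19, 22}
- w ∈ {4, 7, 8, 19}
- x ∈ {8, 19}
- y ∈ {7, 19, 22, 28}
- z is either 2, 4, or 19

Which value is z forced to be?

u and x between them cover only {8, 19} — a naked pair. Remove those values from s, t, v, w, y, z.
That leaves s = 3.
t must be 7 (only option left). Remove 7 from w, y.
That leaves w = 4. Remove 4 from z.
So z = 2.

2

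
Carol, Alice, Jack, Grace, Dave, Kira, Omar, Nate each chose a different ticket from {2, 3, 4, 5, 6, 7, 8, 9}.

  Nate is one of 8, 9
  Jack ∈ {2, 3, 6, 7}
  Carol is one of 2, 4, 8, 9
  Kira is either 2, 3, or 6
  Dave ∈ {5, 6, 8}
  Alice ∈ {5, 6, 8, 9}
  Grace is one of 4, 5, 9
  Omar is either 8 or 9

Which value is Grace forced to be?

The 8 variables draw from only 8 values {2, 3, 4, 5, 6, 7, 8, 9}, so each is used; only Jack can be 7, hence Jack = 7.
The 7 still-open variables draw from only 7 values {2, 3, 4, 5, 6, 8, 9}, so each is used; only Kira can be 3, hence Kira = 3.
The 6 still-open variables draw from only 6 values {2, 4, 5, 6, 8, 9}, so each is used; only Carol can be 2, hence Carol = 2.
The 5 still-open variables together cover exactly {4, 5, 6, 8, 9} — 5 values for 5 variables — and 4 appears only in Grace's list, so Grace = 4.

4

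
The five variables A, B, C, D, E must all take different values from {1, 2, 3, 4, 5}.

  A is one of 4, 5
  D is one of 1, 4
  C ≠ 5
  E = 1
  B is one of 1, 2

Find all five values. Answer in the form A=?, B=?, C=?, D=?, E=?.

A=5, B=2, C=3, D=4, E=1

E's domain is down to {1}, so E = 1. Eliminate 1 elsewhere: B, C, D.
That leaves B = 2. Remove 2 from C.
That leaves D = 4. Eliminate 4 elsewhere: A, C.
A's domain is down to {5}, so A = 5.
C's domain is down to {3}, so C = 3.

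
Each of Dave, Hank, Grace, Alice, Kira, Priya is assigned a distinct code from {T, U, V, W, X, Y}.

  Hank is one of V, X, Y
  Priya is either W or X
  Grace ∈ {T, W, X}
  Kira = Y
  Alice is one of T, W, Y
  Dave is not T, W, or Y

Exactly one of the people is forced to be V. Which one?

Kira has just one choice, so Kira = Y. Strike Y from Hank, Alice.
The 5 still-open variables together cover exactly {T, U, V, W, X} — 5 values for 5 variables — and U appears only in Dave's list, so Dave = U.
The 4 still-open variables together cover exactly {T, V, W, X} — 4 values for 4 variables — and V appears only in Hank's list, so Hank = V.

Hank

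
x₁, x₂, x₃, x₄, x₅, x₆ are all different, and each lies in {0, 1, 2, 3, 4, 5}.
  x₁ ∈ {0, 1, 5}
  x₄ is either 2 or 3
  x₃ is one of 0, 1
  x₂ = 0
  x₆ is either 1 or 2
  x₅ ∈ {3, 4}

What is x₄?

x₂'s domain is down to {0}, so x₂ = 0. Eliminate 0 elsewhere: x₁, x₃.
x₃ must be 1 (only option left). So x₁, x₆ can't be 1.
x₆'s domain is down to {2}, so x₆ = 2. Remove 2 from x₄.
So x₄ = 3.

3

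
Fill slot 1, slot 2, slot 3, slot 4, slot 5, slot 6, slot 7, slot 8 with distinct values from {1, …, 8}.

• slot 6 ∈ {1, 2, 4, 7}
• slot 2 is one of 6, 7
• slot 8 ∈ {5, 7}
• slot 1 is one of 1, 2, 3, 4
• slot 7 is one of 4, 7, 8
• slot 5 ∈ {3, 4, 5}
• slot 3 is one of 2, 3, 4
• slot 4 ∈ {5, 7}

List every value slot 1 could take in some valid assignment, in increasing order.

Among the 8 variables, 6 fits only slot 2 (and all 8 values in {1, 2, 3, 4, 5, 6, 7, 8} must be used), so slot 2 = 6.
Among the 7 still-open variables, 8 fits only slot 7 (and all 7 values in {1, 2, 3, 4, 5, 7, 8} must be used), so slot 7 = 8.
slot 4 and slot 8 between them cover only {5, 7} — a naked pair. Remove those values from slot 5, slot 6.
No further eliminations apply; slot 1 can still be any of 1, 2, 3, 4.

1, 2, 3, 4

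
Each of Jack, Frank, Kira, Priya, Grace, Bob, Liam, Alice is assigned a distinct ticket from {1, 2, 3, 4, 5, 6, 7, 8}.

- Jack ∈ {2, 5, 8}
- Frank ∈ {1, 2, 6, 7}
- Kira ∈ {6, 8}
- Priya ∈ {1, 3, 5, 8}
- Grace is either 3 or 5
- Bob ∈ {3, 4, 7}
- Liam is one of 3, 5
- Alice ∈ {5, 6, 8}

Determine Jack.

The 8 variables together cover exactly {1, 2, 3, 4, 5, 6, 7, 8} — 8 values for 8 variables — and 4 appears only in Bob's list, so Bob = 4.
The 7 still-open variables draw from only 7 values {1, 2, 3, 5, 6, 7, 8}, so each is used; only Frank can be 7, hence Frank = 7.
The 6 still-open variables together cover exactly {1, 2, 3, 5, 6, 8} — 6 values for 6 variables — and 1 appears only in Priya's list, so Priya = 1.
The 5 still-open variables draw from only 5 values {2, 3, 5, 6, 8}, so each is used; only Jack can be 2, hence Jack = 2.

2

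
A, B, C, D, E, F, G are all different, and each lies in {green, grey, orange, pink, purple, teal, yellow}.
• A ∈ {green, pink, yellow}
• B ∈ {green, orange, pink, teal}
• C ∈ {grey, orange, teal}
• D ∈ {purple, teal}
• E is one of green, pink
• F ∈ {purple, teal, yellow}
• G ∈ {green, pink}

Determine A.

The 7 variables draw from only 7 values {green, grey, orange, pink, purple, teal, yellow}, so each is used; only C can be grey, hence C = grey.
The 6 still-open variables together cover exactly {green, orange, pink, purple, teal, yellow} — 6 values for 6 variables — and orange appears only in B's list, so B = orange.
The 2 variables E and G are confined to {green, pink}, which locks those values in; drop them from A.
So A = yellow.

yellow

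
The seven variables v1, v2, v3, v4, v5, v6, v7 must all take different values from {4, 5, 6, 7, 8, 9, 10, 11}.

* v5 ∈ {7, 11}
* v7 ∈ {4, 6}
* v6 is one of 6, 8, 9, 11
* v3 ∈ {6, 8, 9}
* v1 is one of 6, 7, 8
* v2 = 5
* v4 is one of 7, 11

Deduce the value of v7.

4

v2 has just one choice, so v2 = 5.
The 6 still-open variables together cover exactly {4, 6, 7, 8, 9, 11} — 6 values for 6 variables — and 4 appears only in v7's list, so v7 = 4.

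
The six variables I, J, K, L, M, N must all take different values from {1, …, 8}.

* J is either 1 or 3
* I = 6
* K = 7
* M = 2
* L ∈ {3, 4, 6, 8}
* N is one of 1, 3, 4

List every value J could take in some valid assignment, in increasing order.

1, 3

I's domain is down to {6}, so I = 6. Strike 6 from L.
That leaves K = 7.
That leaves M = 2.
No further eliminations apply; J can still be any of 1, 3.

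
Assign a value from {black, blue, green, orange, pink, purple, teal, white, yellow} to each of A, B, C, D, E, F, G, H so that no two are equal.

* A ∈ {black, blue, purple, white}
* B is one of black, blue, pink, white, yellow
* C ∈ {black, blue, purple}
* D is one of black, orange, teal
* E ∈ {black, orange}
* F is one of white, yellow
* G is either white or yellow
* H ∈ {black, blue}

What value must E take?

orange

The 8 variables draw from only 8 values {black, blue, orange, pink, purple, teal, white, yellow}, so each is used; only B can be pink, hence B = pink.
The 7 still-open variables draw from only 7 values {black, blue, orange, purple, teal, white, yellow}, so each is used; only D can be teal, hence D = teal.
The 6 still-open variables together cover exactly {black, blue, orange, purple, white, yellow} — 6 values for 6 variables — and orange appears only in E's list, so E = orange.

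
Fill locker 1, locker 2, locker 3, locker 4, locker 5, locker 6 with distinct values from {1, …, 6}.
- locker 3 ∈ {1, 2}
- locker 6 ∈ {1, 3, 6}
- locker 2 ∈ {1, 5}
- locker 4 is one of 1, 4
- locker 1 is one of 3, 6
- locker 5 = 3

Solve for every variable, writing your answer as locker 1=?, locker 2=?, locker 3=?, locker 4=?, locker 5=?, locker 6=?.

locker 1=6, locker 2=5, locker 3=2, locker 4=4, locker 5=3, locker 6=1

locker 5's domain is down to {3}, so locker 5 = 3. Eliminate 3 elsewhere: locker 1, locker 6.
locker 1's domain is down to {6}, so locker 1 = 6. Eliminate 6 elsewhere: locker 6.
locker 6 must be 1 (only option left). Strike 1 from locker 2, locker 3, locker 4.
locker 2's domain is down to {5}, so locker 2 = 5.
That leaves locker 3 = 2.
locker 4's domain is down to {4}, so locker 4 = 4.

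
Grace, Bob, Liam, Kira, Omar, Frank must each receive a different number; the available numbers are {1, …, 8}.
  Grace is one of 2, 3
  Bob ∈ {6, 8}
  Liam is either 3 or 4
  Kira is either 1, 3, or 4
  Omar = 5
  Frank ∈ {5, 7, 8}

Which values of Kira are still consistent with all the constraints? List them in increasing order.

1, 3, 4

Omar's domain is down to {5}, so Omar = 5. So Frank can't be 5.
No further eliminations apply; Kira can still be any of 1, 3, 4.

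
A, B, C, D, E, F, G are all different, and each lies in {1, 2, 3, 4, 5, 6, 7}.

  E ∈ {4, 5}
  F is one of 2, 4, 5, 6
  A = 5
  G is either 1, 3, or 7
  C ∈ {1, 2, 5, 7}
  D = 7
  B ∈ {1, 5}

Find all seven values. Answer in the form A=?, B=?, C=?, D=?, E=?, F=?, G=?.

A=5, B=1, C=2, D=7, E=4, F=6, G=3

A's domain is down to {5}, so A = 5. Remove 5 from B, C, E, F.
B has just one choice, so B = 1. Remove 1 from C, G.
That leaves D = 7. Remove 7 from C, G.
E's domain is down to {4}, so E = 4. Remove 4 from F.
G has just one choice, so G = 3.
C must be 2 (only option left). So F can't be 2.
That leaves F = 6.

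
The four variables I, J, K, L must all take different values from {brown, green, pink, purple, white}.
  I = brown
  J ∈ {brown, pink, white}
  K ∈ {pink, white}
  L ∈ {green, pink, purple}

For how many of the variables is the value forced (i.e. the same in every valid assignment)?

I has just one choice, so I = brown. Eliminate brown elsewhere: J.
J and K between them cover only {pink, white} — a naked pair. Remove those values from L.
Determined: I=brown. The other variables each still have more than one consistent value. That makes 1.

1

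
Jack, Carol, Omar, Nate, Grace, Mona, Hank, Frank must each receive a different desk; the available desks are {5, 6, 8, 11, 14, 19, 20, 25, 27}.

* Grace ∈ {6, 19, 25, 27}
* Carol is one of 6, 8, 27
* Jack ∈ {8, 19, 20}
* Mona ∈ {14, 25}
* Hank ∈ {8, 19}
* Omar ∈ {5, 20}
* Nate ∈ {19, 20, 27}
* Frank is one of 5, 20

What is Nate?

The 8 variables together cover exactly {5, 6, 8, 14, 19, 20, 25, 27} — 8 values for 8 variables — and 14 appears only in Mona's list, so Mona = 14.
The 7 still-open variables together cover exactly {5, 6, 8, 19, 20, 25, 27} — 7 values for 7 variables — and 25 appears only in Grace's list, so Grace = 25.
The 6 still-open variables draw from only 6 values {5, 6, 8, 19, 20, 27}, so each is used; only Carol can be 6, hence Carol = 6.
Among the 5 still-open variables, 27 fits only Nate (and all 5 values in {5, 8, 19, 20, 27} must be used), so Nate = 27.

27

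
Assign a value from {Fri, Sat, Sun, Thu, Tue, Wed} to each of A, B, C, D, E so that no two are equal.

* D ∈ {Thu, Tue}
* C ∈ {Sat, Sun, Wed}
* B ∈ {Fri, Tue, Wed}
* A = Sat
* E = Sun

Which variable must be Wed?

C

A has just one choice, so A = Sat. Remove Sat from C.
E's domain is down to {Sun}, so E = Sun. Strike Sun from C.
So Wed goes to C.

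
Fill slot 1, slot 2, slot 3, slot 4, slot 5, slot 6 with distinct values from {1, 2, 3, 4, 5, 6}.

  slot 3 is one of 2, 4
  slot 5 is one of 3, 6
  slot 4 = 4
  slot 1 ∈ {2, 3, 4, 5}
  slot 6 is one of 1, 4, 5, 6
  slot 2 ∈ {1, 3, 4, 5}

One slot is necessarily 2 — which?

slot 4 must be 4 (only option left). Eliminate 4 elsewhere: slot 1, slot 2, slot 3, slot 6.
So 2 goes to slot 3.

slot 3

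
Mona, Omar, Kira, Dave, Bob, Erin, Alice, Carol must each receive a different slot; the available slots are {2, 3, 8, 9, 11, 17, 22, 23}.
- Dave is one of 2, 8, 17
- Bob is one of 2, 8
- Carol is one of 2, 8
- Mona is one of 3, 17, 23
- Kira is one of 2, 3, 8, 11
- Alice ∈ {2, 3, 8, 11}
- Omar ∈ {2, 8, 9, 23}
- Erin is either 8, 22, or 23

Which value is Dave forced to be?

17

Among the 8 variables, 9 fits only Omar (and all 8 values in {2, 3, 8, 9, 11, 17, 22, 23} must be used), so Omar = 9.
Among the 7 still-open variables, 22 fits only Erin (and all 7 values in {2, 3, 8, 11, 17, 22, 23} must be used), so Erin = 22.
The 6 still-open variables together cover exactly {2, 3, 8, 11, 17, 23} — 6 values for 6 variables — and 23 appears only in Mona's list, so Mona = 23.
The 5 still-open variables together cover exactly {2, 3, 8, 11, 17} — 5 values for 5 variables — and 17 appears only in Dave's list, so Dave = 17.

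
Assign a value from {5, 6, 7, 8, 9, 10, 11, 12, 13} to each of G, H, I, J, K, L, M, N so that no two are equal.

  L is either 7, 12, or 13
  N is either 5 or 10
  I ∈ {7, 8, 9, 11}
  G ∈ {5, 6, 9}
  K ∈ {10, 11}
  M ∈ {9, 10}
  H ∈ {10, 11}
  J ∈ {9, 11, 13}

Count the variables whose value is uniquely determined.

4

H and K share exactly the 2 values {10, 11}; by pigeonhole those values go to them, so strike 10, 11 from I, J, M, N.
M's domain is down to {9}, so M = 9. Strike 9 from G, I, J.
That leaves N = 5. Eliminate 5 elsewhere: G.
G's domain is down to {6}, so G = 6.
J has just one choice, so J = 13. Remove 13 from L.
Determined: G=6, J=13, M=9, N=5. The other variables each still have more than one consistent value. That makes 4.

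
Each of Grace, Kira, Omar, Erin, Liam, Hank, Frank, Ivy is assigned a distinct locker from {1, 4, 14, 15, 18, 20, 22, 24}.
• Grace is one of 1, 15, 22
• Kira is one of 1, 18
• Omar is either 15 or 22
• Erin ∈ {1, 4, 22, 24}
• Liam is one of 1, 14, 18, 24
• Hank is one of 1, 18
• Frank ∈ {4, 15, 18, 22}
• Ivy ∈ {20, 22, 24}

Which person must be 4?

The 8 variables draw from only 8 values {1, 4, 14, 15, 18, 20, 22, 24}, so each is used; only Liam can be 14, hence Liam = 14.
Among the 7 still-open variables, 20 fits only Ivy (and all 7 values in {1, 4, 15, 18, 20, 22, 24} must be used), so Ivy = 20.
The 6 still-open variables draw from only 6 values {1, 4, 15, 18, 22, 24}, so each is used; only Erin can be 24, hence Erin = 24.
The 5 still-open variables together cover exactly {1, 4, 15, 18, 22} — 5 values for 5 variables — and 4 appears only in Frank's list, so Frank = 4.

Frank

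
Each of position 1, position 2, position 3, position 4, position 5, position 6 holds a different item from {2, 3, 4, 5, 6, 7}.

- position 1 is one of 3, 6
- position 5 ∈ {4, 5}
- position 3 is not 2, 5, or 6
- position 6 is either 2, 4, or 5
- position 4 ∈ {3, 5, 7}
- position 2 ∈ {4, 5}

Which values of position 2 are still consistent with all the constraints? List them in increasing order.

Among the 6 variables, 2 fits only position 6 (and all 6 values in {2, 3, 4, 5, 6, 7} must be used), so position 6 = 2.
Among the 5 still-open variables, 6 fits only position 1 (and all 5 values in {3, 4, 5, 6, 7} must be used), so position 1 = 6.
position 2 and position 5 between them cover only {4, 5} — a naked pair. Remove those values from position 3, position 4.
No further eliminations apply; position 2 can still be any of 4, 5.

4, 5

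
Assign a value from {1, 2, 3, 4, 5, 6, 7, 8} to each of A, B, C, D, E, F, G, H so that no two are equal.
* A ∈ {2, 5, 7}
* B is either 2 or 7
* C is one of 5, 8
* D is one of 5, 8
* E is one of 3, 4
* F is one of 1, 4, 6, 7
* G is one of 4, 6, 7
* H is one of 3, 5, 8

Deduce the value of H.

Among the 8 variables, 1 fits only F (and all 8 values in {1, 2, 3, 4, 5, 6, 7, 8} must be used), so F = 1.
The 7 still-open variables together cover exactly {2, 3, 4, 5, 6, 7, 8} — 7 values for 7 variables — and 6 appears only in G's list, so G = 6.
Among the 6 still-open variables, 4 fits only E (and all 6 values in {2, 3, 4, 5, 7, 8} must be used), so E = 4.
The 5 still-open variables together cover exactly {2, 3, 5, 7, 8} — 5 values for 5 variables — and 3 appears only in H's list, so H = 3.

3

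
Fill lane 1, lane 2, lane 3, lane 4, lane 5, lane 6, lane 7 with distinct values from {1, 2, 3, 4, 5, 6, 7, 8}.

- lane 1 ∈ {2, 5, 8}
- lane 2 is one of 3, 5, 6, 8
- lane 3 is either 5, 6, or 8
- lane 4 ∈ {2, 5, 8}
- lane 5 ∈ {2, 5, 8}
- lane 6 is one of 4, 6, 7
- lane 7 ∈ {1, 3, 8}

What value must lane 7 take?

1

lane 1, lane 4, lane 5 share exactly the 3 values {2, 5, 8}; by pigeonhole those values go to them, so strike 2, 5, 8 from lane 2, lane 3, lane 7.
That leaves lane 3 = 6. Remove 6 from lane 2, lane 6.
lane 2's domain is down to {3}, so lane 2 = 3. So lane 7 can't be 3.
So lane 7 = 1.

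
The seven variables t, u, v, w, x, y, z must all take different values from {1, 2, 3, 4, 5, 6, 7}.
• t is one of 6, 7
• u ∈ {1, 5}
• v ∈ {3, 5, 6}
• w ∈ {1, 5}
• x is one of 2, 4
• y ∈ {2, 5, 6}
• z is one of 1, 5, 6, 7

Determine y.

2

Among the 7 variables, 3 fits only v (and all 7 values in {1, 2, 3, 4, 5, 6, 7} must be used), so v = 3.
The 6 still-open variables together cover exactly {1, 2, 4, 5, 6, 7} — 6 values for 6 variables — and 4 appears only in x's list, so x = 4.
Among the 5 still-open variables, 2 fits only y (and all 5 values in {1, 2, 5, 6, 7} must be used), so y = 2.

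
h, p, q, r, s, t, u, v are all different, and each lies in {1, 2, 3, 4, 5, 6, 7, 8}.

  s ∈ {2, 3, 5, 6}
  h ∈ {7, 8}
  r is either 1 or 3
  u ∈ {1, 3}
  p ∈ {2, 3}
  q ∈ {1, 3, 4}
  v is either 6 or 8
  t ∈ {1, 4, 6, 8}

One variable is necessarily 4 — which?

q

Among the 8 variables, 5 fits only s (and all 8 values in {1, 2, 3, 4, 5, 6, 7, 8} must be used), so s = 5.
Among the 7 still-open variables, 2 fits only p (and all 7 values in {1, 2, 3, 4, 6, 7, 8} must be used), so p = 2.
The 6 still-open variables draw from only 6 values {1, 3, 4, 6, 7, 8}, so each is used; only h can be 7, hence h = 7.
r and u between them cover only {1, 3} — a naked pair. Remove those values from q, t.
So 4 goes to q.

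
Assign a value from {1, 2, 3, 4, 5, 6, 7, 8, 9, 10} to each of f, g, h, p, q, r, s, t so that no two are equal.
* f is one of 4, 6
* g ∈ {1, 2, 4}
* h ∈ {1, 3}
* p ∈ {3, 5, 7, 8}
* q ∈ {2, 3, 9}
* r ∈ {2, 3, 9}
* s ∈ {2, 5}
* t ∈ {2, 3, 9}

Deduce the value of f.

6

q, r, t between them cover only {2, 3, 9} — a naked triple. Remove those values from g, h, p, s.
h must be 1 (only option left). Strike 1 from g.
s's domain is down to {5}, so s = 5. Remove 5 from p.
g must be 4 (only option left). So f can't be 4.
So f = 6.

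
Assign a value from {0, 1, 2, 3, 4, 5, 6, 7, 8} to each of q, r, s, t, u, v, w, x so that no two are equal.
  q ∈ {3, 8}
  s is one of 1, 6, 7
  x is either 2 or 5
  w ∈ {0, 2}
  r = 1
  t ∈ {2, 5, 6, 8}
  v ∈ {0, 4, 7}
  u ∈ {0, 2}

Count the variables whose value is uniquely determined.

r's domain is down to {1}, so r = 1. So s can't be 1.
u and w between them cover only {0, 2} — a naked pair. Remove those values from t, v, x.
x's domain is down to {5}, so x = 5. Remove 5 from t.
Determined: r=1, x=5. The other variables each still have more than one consistent value. That makes 2.

2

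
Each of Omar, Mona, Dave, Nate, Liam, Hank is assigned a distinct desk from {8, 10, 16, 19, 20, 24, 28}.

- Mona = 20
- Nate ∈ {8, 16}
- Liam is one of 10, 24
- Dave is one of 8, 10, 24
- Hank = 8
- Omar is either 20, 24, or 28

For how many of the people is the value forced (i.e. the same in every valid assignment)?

Mona's domain is down to {20}, so Mona = 20. So Omar can't be 20.
That leaves Hank = 8. Strike 8 from Dave, Nate.
Nate must be 16 (only option left).
Among the 3 still-open variables, 28 fits only Omar (and all 3 values in {10, 24, 28} must be used), so Omar = 28.
Determined: Omar=28, Mona=20, Nate=16, Hank=8. The other people each still have more than one consistent value. That makes 4.

4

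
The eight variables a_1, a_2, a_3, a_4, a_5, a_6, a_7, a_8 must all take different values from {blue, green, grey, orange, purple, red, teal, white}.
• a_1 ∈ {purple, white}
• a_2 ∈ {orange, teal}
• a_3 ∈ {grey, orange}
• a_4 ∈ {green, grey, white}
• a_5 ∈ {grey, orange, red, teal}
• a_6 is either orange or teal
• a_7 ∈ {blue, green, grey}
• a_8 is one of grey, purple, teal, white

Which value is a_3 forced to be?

grey

Among the 8 variables, blue fits only a_7 (and all 8 values in {blue, green, grey, orange, purple, red, teal, white} must be used), so a_7 = blue.
The 7 still-open variables together cover exactly {green, grey, orange, purple, red, teal, white} — 7 values for 7 variables — and green appears only in a_4's list, so a_4 = green.
Among the 6 still-open variables, red fits only a_5 (and all 6 values in {grey, orange, purple, red, teal, white} must be used), so a_5 = red.
The 2 variables a_2 and a_6 are confined to {orange, teal}, which locks those values in; drop them from a_3, a_8.
So a_3 = grey.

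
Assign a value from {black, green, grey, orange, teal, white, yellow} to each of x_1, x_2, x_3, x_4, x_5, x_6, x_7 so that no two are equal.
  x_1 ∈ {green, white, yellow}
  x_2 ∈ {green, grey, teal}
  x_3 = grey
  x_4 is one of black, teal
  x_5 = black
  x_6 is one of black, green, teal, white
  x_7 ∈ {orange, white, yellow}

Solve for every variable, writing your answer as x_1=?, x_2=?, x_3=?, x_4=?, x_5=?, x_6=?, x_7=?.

x_1=yellow, x_2=green, x_3=grey, x_4=teal, x_5=black, x_6=white, x_7=orange

x_3 must be grey (only option left). Eliminate grey elsewhere: x_2.
x_5 must be black (only option left). Strike black from x_4, x_6.
x_4's domain is down to {teal}, so x_4 = teal. Strike teal from x_2, x_6.
x_2's domain is down to {green}, so x_2 = green. Remove green from x_1, x_6.
x_6's domain is down to {white}, so x_6 = white. Remove white from x_1, x_7.
x_1 has just one choice, so x_1 = yellow. So x_7 can't be yellow.
x_7 has just one choice, so x_7 = orange.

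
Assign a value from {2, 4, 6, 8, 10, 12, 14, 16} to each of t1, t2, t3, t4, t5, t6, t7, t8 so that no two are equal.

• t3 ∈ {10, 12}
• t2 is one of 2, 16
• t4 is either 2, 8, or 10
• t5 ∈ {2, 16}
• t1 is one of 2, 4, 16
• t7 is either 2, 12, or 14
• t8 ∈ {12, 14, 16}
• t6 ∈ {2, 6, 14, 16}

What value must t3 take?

Among the 8 variables, 4 fits only t1 (and all 8 values in {2, 4, 6, 8, 10, 12, 14, 16} must be used), so t1 = 4.
The 7 still-open variables draw from only 7 values {2, 6, 8, 10, 12, 14, 16}, so each is used; only t6 can be 6, hence t6 = 6.
The 6 still-open variables draw from only 6 values {2, 8, 10, 12, 14, 16}, so each is used; only t4 can be 8, hence t4 = 8.
The 5 still-open variables draw from only 5 values {2, 10, 12, 14, 16}, so each is used; only t3 can be 10, hence t3 = 10.

10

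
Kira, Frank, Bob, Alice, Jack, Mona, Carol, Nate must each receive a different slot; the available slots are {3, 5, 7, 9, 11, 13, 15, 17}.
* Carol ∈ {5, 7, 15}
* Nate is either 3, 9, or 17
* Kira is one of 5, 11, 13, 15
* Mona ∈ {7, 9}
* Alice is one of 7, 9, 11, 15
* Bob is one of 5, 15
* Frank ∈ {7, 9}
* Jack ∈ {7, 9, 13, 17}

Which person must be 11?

The 8 variables together cover exactly {3, 5, 7, 9, 11, 13, 15, 17} — 8 values for 8 variables — and 3 appears only in Nate's list, so Nate = 3.
The 7 still-open variables draw from only 7 values {5, 7, 9, 11, 13, 15, 17}, so each is used; only Jack can be 17, hence Jack = 17.
The 6 still-open variables together cover exactly {5, 7, 9, 11, 13, 15} — 6 values for 6 variables — and 13 appears only in Kira's list, so Kira = 13.
Among the 5 still-open variables, 11 fits only Alice (and all 5 values in {5, 7, 9, 11, 15} must be used), so Alice = 11.

Alice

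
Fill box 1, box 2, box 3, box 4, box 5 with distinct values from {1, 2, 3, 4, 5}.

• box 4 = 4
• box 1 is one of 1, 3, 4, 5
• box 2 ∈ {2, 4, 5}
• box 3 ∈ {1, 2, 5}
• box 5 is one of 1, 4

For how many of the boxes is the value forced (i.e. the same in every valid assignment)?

3

box 4 has just one choice, so box 4 = 4. Strike 4 from box 1, box 2, box 5.
box 5 must be 1 (only option left). Strike 1 from box 1, box 3.
The 3 still-open variables together cover exactly {2, 3, 5} — 3 values for 3 variables — and 3 appears only in box 1's list, so box 1 = 3.
Determined: box 1=3, box 4=4, box 5=1. The other boxes each still have more than one consistent value. That makes 3.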